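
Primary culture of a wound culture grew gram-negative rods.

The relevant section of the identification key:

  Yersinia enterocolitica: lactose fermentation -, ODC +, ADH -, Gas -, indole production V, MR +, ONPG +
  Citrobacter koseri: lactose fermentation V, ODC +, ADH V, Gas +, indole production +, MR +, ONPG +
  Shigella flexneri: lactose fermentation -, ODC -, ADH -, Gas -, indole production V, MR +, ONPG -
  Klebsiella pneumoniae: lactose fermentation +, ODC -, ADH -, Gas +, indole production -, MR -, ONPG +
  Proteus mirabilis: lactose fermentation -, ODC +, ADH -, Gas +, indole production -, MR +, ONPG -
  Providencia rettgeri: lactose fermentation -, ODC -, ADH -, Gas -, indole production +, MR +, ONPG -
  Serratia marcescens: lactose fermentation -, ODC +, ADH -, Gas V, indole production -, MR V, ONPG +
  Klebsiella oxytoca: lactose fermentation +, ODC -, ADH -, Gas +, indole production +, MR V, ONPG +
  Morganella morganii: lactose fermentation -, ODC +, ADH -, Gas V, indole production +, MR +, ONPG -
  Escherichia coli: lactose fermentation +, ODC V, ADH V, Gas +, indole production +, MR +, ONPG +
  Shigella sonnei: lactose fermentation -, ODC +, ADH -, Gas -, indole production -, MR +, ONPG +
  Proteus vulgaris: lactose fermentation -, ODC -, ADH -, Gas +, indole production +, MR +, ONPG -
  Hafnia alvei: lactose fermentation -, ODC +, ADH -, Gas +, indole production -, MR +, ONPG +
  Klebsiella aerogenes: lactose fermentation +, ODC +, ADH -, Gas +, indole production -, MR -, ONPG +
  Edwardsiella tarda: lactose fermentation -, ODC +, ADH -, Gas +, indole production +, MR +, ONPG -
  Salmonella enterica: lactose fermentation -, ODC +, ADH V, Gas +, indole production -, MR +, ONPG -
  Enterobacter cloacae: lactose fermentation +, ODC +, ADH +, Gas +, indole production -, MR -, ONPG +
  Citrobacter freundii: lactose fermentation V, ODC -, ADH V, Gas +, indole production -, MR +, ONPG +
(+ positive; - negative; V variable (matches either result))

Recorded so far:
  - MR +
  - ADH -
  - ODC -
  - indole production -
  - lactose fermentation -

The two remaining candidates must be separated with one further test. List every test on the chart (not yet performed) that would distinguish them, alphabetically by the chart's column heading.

ODC -: excludes 11 organisms — 7 left.
lactose fermentation -: excludes Klebsiella pneumoniae, Klebsiella oxytoca, Escherichia coli — 4 left.
ADH -: all 4 remaining candidates are consistent.
MR +: all 4 remaining candidates are consistent.
indole production -: excludes Providencia rettgeri, Proteus vulgaris — 2 left.
Two candidates remain: Citrobacter freundii and Shigella flexneri.
  Gas: Citrobacter freundii +, Shigella flexneri - — discriminates.
  ONPG: Citrobacter freundii +, Shigella flexneri - — discriminates.

Gas, ONPG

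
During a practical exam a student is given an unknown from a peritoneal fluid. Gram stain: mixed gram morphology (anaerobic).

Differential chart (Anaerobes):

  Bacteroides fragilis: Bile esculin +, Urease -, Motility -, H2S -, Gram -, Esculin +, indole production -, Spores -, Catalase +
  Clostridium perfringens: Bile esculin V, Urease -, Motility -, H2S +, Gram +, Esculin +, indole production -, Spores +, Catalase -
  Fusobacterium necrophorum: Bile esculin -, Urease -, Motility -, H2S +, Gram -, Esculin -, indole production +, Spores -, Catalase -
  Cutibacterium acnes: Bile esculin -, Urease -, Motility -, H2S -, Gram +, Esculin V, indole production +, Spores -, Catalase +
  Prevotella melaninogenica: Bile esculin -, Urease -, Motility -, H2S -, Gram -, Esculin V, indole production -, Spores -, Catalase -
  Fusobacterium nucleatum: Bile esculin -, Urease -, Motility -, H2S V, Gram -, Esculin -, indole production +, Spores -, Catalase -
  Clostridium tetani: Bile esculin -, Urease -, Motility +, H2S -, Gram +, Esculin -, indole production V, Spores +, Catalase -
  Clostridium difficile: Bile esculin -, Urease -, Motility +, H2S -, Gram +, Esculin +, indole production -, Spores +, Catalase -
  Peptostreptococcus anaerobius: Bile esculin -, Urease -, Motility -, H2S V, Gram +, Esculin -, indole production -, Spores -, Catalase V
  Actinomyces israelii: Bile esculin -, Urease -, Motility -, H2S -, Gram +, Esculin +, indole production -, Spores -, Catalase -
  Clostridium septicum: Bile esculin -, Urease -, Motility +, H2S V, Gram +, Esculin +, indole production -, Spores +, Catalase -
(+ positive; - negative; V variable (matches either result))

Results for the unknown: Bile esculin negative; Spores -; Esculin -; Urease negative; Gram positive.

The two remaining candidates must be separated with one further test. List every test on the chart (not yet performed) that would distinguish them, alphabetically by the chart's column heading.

indole production

Gram +: excludes Bacteroides fragilis, Fusobacterium necrophorum, Prevotella melaninogenica, Fusobacterium nucleatum — 7 left.
Bile esculin -: all 7 remaining candidates are consistent.
Urease -: all 7 remaining candidates are consistent.
Spores -: excludes Clostridium perfringens, Clostridium tetani, Clostridium difficile, Clostridium septicum — 3 left.
Esculin -: excludes Actinomyces israelii — 2 left.
Two candidates remain: Cutibacterium acnes and Peptostreptococcus anaerobius.
  Motility: - vs - — same for both, does not separate.
  H2S: - vs V — variable for at least one, does not separate.
  indole production: Cutibacterium acnes +, Peptostreptococcus anaerobius - — discriminates.
  Catalase: + vs V — variable for at least one, does not separate.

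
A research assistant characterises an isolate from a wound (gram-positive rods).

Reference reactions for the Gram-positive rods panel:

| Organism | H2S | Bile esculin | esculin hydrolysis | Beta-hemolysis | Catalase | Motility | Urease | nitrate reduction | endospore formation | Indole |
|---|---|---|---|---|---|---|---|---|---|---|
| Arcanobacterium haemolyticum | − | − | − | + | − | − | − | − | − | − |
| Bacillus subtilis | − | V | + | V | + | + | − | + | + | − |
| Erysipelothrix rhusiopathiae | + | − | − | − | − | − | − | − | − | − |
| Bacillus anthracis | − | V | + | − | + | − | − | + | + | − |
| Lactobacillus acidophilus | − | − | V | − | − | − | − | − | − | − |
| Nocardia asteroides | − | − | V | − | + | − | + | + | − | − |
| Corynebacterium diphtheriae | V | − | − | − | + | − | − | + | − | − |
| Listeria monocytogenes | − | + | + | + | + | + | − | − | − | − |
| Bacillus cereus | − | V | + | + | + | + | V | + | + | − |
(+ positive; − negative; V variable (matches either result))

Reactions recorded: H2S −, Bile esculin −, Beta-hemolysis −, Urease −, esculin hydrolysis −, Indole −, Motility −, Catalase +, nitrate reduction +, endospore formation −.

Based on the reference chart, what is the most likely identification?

Corynebacterium diphtheriae

esculin hydrolysis −: excludes Bacillus subtilis, Bacillus anthracis, Listeria monocytogenes, Bacillus cereus — 5 left.
Urease −: excludes Nocardia asteroides — 4 left.
Indole −: all 4 remaining candidates are consistent.
Bile esculin −: all 4 remaining candidates are consistent.
Beta-hemolysis −: excludes Arcanobacterium haemolyticum — 3 left.
Catalase +: excludes Erysipelothrix rhusiopathiae, Lactobacillus acidophilus — 1 left.
H2S −: the one remaining candidate is consistent.
nitrate reduction +: the one remaining candidate is consistent.
endospore formation −: the one remaining candidate is consistent.
Motility −: the one remaining candidate is consistent.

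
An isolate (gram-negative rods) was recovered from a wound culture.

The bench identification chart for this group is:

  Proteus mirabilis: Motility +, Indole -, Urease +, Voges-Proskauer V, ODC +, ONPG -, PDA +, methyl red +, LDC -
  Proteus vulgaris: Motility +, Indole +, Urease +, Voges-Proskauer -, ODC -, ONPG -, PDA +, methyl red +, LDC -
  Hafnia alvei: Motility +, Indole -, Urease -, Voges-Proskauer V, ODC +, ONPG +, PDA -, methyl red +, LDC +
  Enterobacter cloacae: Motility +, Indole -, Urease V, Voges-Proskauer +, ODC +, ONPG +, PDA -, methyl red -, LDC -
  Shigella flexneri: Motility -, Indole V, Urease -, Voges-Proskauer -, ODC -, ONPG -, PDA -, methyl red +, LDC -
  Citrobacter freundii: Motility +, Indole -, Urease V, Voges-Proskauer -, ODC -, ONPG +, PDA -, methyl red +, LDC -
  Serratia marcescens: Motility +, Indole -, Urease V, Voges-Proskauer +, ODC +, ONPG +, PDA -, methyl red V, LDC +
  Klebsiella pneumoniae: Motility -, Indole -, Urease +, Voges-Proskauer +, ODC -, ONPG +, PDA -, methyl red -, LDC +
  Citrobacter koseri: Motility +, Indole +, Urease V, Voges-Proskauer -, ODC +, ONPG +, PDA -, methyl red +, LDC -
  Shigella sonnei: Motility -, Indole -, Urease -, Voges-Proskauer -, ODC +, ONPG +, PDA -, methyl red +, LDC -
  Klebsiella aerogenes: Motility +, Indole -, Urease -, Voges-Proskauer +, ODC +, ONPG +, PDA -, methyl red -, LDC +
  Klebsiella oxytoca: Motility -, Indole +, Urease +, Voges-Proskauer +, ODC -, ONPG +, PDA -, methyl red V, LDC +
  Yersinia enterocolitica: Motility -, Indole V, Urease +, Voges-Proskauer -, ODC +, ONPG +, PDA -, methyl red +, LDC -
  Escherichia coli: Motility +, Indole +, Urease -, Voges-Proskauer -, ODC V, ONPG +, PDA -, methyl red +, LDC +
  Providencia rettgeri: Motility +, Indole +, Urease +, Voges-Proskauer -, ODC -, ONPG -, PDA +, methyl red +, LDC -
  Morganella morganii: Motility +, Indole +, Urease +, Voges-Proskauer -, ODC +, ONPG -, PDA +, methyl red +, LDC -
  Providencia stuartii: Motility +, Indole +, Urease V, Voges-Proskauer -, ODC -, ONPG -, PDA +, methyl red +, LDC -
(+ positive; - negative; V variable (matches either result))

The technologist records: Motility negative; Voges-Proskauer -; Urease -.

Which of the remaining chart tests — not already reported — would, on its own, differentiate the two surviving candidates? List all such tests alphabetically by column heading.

ODC, ONPG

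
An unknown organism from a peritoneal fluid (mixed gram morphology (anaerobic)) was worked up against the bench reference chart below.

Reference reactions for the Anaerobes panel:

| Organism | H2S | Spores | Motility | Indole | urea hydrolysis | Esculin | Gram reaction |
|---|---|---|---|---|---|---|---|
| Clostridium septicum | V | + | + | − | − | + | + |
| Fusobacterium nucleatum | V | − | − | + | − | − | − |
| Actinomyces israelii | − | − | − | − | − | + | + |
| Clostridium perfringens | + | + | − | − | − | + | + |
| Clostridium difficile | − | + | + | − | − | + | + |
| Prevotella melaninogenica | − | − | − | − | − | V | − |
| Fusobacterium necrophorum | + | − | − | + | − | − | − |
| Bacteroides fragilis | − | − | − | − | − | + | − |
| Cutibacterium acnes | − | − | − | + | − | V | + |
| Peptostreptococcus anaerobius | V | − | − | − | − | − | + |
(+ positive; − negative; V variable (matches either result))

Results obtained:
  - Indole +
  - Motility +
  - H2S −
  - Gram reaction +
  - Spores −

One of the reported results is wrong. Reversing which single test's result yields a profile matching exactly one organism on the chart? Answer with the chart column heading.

As reported, no row in the chart matches all 5 reactions.
Reversing Spores → still no organism matches.
Reversing Gram reaction → still no organism matches.
Reversing H2S → still no organism matches.
Reversing Motility (to −) → unique match: Cutibacterium acnes.
Reversing Indole → still no organism matches.

Motility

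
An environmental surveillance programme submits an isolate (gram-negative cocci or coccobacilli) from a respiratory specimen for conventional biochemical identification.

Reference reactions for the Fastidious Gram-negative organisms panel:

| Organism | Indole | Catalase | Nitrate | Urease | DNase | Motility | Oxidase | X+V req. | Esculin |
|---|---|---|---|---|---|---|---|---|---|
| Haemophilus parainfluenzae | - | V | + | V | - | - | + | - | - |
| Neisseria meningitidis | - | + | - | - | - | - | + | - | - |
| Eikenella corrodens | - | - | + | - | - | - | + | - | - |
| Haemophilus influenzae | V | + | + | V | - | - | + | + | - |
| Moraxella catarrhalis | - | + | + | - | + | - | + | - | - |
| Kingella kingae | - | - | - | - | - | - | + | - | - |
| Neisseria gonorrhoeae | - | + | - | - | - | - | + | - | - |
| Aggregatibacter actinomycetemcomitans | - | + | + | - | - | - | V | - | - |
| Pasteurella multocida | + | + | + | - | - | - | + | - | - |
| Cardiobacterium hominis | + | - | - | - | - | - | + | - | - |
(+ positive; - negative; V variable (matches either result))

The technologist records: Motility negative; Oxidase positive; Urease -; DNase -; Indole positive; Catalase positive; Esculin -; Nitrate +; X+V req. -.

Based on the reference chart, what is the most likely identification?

Esculin -: all 10 remaining candidates are consistent.
Indole +: excludes 7 organisms — 3 left.
Nitrate +: excludes Cardiobacterium hominis — 2 left.
Catalase +: all 2 remaining candidates are consistent.
Urease -: all 2 remaining candidates are consistent.
Motility -: all 2 remaining candidates are consistent.
DNase -: all 2 remaining candidates are consistent.
X+V req. -: excludes Haemophilus influenzae — 1 left.
Oxidase +: the one remaining candidate is consistent.

Pasteurella multocida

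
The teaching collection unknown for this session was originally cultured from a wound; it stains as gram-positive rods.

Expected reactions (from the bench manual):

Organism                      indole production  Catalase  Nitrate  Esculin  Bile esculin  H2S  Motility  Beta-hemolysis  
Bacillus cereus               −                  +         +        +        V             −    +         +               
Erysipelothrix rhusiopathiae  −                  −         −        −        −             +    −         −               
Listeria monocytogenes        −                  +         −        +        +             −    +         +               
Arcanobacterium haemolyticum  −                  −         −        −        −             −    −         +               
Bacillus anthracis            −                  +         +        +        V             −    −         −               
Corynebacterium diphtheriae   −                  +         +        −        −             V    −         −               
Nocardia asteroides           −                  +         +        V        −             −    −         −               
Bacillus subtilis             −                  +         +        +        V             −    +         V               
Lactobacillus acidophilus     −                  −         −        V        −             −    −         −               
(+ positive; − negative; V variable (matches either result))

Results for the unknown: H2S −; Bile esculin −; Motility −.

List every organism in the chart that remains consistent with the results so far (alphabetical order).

Arcanobacterium haemolyticum, Bacillus anthracis, Corynebacterium diphtheriae, Lactobacillus acidophilus, Nocardia asteroides

Motility −: excludes Bacillus cereus, Listeria monocytogenes, Bacillus subtilis — 6 left.
Bile esculin −: all 6 remaining candidates are consistent.
H2S −: excludes Erysipelothrix rhusiopathiae — 5 left.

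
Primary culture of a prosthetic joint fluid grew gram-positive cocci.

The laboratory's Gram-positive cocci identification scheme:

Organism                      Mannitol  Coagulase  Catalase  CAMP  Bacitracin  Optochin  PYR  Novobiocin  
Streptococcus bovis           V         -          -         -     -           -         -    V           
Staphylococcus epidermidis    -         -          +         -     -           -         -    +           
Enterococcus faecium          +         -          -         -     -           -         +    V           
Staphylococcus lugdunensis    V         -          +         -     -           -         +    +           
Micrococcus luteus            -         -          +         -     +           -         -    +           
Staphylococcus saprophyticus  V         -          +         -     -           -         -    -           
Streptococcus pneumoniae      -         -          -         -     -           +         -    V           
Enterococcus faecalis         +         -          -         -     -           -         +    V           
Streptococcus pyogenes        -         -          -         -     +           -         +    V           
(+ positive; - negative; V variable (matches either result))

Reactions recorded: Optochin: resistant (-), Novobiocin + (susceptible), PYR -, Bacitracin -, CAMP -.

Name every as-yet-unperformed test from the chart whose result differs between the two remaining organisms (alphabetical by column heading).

Bacitracin -: excludes Micrococcus luteus, Streptococcus pyogenes — 7 left.
CAMP -: all 7 remaining candidates are consistent.
PYR -: excludes Enterococcus faecium, Staphylococcus lugdunensis, Enterococcus faecalis — 4 left.
Optochin -: excludes Streptococcus pneumoniae — 3 left.
Novobiocin +: excludes Staphylococcus saprophyticus — 2 left.
Two candidates remain: Staphylococcus epidermidis and Streptococcus bovis.
  Mannitol: - vs V — variable for at least one, does not separate.
  Coagulase: - vs - — same for both, does not separate.
  Catalase: Staphylococcus epidermidis +, Streptococcus bovis - — discriminates.

Catalase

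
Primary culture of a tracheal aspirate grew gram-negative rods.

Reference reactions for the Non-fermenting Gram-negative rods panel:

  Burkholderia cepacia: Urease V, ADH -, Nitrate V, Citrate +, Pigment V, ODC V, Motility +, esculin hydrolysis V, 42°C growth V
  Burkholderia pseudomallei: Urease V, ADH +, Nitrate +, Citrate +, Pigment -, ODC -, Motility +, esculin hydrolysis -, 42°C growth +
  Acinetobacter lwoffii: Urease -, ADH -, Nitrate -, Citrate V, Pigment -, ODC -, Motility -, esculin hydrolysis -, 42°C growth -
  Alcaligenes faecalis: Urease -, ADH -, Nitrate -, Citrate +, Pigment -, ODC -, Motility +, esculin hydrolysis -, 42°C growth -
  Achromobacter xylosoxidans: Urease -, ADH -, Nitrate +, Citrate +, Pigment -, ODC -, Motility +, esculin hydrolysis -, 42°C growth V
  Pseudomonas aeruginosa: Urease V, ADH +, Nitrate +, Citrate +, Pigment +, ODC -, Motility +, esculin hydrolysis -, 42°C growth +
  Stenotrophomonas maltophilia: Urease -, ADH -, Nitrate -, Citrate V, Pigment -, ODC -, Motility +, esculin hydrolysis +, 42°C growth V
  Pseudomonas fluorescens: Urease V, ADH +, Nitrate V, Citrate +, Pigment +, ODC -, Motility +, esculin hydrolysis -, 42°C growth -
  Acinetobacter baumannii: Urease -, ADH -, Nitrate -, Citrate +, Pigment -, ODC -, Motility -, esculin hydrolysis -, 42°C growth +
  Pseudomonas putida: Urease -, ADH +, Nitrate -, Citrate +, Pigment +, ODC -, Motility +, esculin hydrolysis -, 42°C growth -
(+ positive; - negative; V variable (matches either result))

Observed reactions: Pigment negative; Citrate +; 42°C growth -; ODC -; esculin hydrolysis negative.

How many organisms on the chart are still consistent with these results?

4

esculin hydrolysis -: excludes Stenotrophomonas maltophilia — 9 left.
ODC -: all 9 remaining candidates are consistent.
Pigment -: excludes Pseudomonas aeruginosa, Pseudomonas fluorescens, Pseudomonas putida — 6 left.
Citrate +: all 6 remaining candidates are consistent.
42°C growth -: excludes Burkholderia pseudomallei, Acinetobacter baumannii — 4 left.
Still consistent: Achromobacter xylosoxidans, Acinetobacter lwoffii, Alcaligenes faecalis, Burkholderia cepacia.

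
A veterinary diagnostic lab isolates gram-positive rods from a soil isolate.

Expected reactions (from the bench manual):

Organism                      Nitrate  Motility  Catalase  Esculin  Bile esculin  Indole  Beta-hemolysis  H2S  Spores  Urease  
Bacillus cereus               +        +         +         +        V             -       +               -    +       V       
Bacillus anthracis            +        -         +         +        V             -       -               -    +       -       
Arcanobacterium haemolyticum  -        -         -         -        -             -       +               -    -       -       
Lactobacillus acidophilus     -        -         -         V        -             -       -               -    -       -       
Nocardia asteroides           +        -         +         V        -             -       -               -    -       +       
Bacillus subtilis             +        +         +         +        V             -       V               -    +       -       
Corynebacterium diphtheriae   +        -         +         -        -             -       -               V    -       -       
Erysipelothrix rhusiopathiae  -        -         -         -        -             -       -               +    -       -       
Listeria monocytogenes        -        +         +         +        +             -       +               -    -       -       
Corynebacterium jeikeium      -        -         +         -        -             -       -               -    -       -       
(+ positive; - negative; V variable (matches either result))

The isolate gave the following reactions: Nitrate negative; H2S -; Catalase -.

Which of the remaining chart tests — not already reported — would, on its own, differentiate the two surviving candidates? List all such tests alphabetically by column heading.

Catalase -: excludes 7 organisms — 3 left.
Nitrate -: all 3 remaining candidates are consistent.
H2S -: excludes Erysipelothrix rhusiopathiae — 2 left.
Two candidates remain: Arcanobacterium haemolyticum and Lactobacillus acidophilus.
  Motility: - vs - — same for both, does not separate.
  Esculin: - vs V — variable for at least one, does not separate.
  Bile esculin: - vs - — same for both, does not separate.
  Indole: - vs - — same for both, does not separate.
  Beta-hemolysis: Arcanobacterium haemolyticum +, Lactobacillus acidophilus - — discriminates.
  Spores: - vs - — same for both, does not separate.
  Urease: - vs - — same for both, does not separate.

Beta-hemolysis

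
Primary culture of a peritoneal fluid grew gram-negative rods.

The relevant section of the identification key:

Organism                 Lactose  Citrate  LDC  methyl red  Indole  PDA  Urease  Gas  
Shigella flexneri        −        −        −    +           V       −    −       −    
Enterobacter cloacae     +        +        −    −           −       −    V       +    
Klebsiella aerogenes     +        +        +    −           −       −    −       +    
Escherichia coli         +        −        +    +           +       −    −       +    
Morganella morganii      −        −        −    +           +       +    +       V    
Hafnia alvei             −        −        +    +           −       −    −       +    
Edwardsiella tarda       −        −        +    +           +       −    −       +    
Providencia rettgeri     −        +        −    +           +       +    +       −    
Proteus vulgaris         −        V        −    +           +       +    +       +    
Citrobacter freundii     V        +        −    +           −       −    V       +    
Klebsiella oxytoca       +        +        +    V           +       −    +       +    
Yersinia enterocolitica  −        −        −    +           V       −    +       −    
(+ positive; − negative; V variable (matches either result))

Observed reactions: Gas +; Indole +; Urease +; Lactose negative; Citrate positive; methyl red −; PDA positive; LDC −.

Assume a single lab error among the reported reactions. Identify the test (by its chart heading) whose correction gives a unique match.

As reported, no row in the chart matches all 8 reactions.
Reversing Urease → still no organism matches.
Reversing Indole → still no organism matches.
Reversing Gas → still no organism matches.
Reversing Lactose → still no organism matches.
Reversing Citrate → still no organism matches.
Reversing LDC → still no organism matches.
Reversing PDA → still no organism matches.
Reversing methyl red (to +) → unique match: Proteus vulgaris.

methyl red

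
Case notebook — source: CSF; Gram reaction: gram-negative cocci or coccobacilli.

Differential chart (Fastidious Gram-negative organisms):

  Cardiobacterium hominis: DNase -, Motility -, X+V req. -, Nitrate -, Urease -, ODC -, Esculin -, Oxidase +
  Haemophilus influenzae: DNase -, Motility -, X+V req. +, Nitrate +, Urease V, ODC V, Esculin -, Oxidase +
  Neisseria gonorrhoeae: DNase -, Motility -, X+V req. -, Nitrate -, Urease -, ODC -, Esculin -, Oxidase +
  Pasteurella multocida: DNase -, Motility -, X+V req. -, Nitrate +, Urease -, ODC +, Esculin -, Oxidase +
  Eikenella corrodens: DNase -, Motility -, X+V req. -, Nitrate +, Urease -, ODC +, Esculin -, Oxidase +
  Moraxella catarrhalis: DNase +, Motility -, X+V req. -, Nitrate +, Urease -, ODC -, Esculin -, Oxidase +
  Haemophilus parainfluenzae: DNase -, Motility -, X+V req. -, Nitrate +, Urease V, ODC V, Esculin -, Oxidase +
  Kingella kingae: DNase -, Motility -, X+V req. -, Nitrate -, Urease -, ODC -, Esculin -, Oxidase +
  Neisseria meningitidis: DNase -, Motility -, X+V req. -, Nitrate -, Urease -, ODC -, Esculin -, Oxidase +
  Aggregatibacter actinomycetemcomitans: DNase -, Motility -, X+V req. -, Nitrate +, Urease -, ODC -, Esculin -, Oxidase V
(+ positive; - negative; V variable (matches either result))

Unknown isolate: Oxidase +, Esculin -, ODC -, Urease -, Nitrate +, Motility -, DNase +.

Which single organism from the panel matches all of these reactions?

Oxidase +: all 10 remaining candidates are consistent.
ODC -: excludes Pasteurella multocida, Eikenella corrodens — 8 left.
Motility -: all 8 remaining candidates are consistent.
DNase +: excludes 7 organisms — 1 left.
Esculin -: the one remaining candidate is consistent.
Nitrate +: the one remaining candidate is consistent.
Urease -: the one remaining candidate is consistent.

Moraxella catarrhalis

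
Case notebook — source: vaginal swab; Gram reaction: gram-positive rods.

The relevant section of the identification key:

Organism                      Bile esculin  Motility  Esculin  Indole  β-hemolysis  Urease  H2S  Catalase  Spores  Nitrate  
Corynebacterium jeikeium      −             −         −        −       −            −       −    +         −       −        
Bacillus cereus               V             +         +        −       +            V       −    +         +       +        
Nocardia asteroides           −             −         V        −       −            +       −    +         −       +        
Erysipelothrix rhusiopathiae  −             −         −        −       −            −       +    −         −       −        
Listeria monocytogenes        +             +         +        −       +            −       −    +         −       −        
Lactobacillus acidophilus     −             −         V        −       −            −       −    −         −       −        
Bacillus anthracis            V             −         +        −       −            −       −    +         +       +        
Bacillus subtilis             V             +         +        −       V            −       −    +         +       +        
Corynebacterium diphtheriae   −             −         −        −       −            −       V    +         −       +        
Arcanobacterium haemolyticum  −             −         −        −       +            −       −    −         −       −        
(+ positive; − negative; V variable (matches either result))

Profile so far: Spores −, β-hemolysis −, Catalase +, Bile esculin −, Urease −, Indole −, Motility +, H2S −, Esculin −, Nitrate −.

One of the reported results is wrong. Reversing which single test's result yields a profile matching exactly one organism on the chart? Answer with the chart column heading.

Motility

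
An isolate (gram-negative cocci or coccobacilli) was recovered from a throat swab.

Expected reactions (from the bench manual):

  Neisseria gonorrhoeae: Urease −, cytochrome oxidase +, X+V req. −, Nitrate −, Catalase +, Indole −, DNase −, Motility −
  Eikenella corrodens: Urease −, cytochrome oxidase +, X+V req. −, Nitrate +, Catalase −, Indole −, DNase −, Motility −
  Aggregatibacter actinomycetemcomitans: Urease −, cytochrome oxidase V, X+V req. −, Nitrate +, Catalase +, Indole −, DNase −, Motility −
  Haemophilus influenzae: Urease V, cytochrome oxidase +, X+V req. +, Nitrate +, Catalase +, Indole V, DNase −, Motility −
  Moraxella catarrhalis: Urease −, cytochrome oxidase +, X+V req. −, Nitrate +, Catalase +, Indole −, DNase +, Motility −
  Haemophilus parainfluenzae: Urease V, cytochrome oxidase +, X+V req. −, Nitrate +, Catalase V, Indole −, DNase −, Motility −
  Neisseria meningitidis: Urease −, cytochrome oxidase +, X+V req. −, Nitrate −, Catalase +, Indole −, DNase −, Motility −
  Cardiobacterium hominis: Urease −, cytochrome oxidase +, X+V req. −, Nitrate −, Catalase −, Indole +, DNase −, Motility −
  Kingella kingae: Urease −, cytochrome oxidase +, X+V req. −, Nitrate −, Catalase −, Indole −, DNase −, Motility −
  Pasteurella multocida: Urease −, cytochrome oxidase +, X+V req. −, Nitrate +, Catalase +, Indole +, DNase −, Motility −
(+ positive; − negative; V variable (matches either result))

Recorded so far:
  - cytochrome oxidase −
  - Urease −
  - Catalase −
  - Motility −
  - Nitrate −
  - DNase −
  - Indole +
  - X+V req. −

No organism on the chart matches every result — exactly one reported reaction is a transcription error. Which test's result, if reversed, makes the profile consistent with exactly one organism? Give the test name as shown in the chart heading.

cytochrome oxidase

As reported, no row in the chart matches all 8 reactions.
Reversing Indole → still no organism matches.
Reversing Motility → still no organism matches.
Reversing Nitrate → still no organism matches.
Reversing cytochrome oxidase (to +) → unique match: Cardiobacterium hominis.
Reversing Urease → still no organism matches.
Reversing X+V req. → still no organism matches.
Reversing Catalase → still no organism matches.
Reversing DNase → still no organism matches.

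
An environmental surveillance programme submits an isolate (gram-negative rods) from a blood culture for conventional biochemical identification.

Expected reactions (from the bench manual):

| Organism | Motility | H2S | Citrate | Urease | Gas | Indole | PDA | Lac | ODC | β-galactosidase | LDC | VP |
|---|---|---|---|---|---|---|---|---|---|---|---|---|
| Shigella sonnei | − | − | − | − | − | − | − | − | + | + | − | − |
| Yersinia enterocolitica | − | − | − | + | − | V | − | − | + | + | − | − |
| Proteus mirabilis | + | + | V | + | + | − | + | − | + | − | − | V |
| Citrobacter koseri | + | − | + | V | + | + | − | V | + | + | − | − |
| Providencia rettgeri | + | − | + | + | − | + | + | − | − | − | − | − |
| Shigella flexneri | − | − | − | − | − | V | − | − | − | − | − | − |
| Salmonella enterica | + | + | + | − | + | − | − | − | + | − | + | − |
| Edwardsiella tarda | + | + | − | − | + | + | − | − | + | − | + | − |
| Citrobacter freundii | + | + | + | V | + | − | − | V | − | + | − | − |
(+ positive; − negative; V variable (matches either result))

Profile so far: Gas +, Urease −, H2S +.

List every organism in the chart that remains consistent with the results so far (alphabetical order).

Citrobacter freundii, Edwardsiella tarda, Salmonella enterica

H2S +: excludes 5 organisms — 4 left.
Urease −: excludes Proteus mirabilis — 3 left.
Gas +: all 3 remaining candidates are consistent.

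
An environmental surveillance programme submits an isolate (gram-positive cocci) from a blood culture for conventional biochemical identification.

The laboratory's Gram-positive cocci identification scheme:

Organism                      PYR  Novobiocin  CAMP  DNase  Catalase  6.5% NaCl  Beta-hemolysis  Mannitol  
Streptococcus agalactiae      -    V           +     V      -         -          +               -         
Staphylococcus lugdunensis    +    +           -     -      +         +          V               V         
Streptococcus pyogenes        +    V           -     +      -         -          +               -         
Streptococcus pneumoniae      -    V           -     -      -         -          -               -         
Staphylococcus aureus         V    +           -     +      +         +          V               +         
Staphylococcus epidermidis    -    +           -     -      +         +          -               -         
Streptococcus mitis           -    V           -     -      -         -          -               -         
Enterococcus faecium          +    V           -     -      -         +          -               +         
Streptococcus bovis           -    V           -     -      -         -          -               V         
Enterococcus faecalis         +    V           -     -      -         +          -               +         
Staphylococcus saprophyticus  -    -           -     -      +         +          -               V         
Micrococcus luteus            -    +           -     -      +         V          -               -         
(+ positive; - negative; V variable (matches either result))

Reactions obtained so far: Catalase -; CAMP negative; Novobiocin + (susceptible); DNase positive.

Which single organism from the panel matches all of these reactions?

DNase +: excludes 9 organisms — 3 left.
Catalase -: excludes Staphylococcus aureus — 2 left.
Novobiocin +: all 2 remaining candidates are consistent.
CAMP -: excludes Streptococcus agalactiae — 1 left.

Streptococcus pyogenes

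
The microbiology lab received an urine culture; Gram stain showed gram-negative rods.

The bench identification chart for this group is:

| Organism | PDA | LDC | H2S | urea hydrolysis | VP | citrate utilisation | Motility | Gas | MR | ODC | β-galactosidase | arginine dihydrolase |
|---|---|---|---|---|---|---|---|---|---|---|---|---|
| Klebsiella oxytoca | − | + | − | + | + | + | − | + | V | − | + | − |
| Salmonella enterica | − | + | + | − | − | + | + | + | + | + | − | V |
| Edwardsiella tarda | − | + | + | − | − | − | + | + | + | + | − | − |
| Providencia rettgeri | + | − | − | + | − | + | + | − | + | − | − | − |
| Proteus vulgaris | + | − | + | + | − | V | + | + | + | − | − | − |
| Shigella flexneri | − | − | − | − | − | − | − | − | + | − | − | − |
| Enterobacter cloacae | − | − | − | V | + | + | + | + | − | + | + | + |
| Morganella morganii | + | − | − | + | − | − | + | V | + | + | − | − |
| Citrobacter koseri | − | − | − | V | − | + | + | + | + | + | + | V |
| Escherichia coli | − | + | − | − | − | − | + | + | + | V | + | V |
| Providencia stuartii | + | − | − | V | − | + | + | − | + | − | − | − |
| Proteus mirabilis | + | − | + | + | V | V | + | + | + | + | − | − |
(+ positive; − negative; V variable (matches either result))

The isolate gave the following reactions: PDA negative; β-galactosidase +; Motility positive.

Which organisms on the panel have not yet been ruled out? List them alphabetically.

Citrobacter koseri, Enterobacter cloacae, Escherichia coli

β-galactosidase +: excludes 8 organisms — 4 left.
Motility +: excludes Klebsiella oxytoca — 3 left.
PDA −: all 3 remaining candidates are consistent.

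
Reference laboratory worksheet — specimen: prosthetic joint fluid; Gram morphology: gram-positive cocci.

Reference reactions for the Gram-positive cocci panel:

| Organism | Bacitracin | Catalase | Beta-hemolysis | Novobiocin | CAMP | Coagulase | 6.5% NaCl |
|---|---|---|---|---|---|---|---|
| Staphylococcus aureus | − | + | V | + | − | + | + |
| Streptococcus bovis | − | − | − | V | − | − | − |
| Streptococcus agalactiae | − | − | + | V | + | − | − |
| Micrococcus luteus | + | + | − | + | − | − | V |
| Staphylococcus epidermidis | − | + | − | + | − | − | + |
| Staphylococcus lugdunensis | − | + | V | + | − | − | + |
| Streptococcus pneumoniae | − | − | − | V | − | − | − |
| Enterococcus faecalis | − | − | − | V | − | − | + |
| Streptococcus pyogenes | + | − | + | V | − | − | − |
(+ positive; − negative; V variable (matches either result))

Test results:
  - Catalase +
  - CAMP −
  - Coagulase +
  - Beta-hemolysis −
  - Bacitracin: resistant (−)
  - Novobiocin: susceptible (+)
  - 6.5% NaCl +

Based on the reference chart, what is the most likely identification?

Staphylococcus aureus

Bacitracin −: excludes Micrococcus luteus, Streptococcus pyogenes — 7 left.
Catalase +: excludes Streptococcus bovis, Streptococcus agalactiae, Streptococcus pneumoniae, Enterococcus faecalis — 3 left.
CAMP −: all 3 remaining candidates are consistent.
Coagulase +: excludes Staphylococcus epidermidis, Staphylococcus lugdunensis — 1 left.
Beta-hemolysis −: the one remaining candidate is consistent.
Novobiocin +: the one remaining candidate is consistent.
6.5% NaCl +: the one remaining candidate is consistent.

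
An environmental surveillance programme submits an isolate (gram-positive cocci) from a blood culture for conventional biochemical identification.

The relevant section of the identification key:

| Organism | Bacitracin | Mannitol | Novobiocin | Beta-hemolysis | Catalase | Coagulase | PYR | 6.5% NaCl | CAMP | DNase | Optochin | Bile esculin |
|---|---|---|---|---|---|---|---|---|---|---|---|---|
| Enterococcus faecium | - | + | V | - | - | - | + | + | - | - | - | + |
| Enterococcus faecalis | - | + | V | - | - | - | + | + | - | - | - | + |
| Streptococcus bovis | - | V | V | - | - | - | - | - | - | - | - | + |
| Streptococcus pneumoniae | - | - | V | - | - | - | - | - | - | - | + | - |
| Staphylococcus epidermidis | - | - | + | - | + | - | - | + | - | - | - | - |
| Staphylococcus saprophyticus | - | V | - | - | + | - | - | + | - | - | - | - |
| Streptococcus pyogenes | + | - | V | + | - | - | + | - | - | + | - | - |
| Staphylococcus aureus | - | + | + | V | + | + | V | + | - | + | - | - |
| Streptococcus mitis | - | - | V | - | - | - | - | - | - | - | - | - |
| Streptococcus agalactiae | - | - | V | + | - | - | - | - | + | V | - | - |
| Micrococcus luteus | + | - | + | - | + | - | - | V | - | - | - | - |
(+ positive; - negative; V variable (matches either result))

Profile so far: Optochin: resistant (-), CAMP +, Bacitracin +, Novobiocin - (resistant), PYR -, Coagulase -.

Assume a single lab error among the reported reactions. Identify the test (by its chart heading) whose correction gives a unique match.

Bacitracin

As reported, no row in the chart matches all 6 reactions.
Reversing CAMP → still no organism matches.
Reversing PYR → still no organism matches.
Reversing Bacitracin (to -) → unique match: Streptococcus agalactiae.
Reversing Novobiocin → still no organism matches.
Reversing Optochin → still no organism matches.
Reversing Coagulase → still no organism matches.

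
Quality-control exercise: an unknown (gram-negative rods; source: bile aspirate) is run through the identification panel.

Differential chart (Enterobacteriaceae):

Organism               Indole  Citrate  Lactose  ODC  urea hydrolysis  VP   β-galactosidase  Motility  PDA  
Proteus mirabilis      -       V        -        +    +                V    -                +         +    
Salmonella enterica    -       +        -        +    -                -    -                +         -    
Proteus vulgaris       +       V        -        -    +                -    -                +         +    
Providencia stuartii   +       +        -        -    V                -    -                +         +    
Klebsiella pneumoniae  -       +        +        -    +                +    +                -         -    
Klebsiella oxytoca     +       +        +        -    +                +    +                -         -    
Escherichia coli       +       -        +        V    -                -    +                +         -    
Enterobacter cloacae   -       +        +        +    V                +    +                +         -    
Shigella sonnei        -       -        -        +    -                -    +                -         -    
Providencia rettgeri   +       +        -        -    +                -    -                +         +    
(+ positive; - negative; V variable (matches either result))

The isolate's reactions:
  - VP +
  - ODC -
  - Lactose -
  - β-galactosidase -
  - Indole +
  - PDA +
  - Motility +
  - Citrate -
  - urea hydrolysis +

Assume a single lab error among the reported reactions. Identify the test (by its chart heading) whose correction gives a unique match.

VP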